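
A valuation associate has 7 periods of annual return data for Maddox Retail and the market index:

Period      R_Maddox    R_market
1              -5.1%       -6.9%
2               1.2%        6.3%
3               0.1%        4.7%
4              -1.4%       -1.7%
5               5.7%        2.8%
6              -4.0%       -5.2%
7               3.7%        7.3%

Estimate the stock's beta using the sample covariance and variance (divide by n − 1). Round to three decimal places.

Mean R_i = (-5.1 + 1.2 + 0.1 − 1.4 + 5.7 − 4.0 + 3.7) / 7 = 0.0286%
Mean R_m = (-6.9 + 6.3 + 4.7 − 1.7 + 2.8 − 5.2 + 7.3) / 7 = 1.0429%
Σ(R_i − R̄_i)(R_m − R̄_m) = 109.1614  ⇒  Cov = 109.1614 / 6 = 18.1936
Σ(R_m − R̄_m)² = 192.8371  ⇒  Var(R_m) = 192.8371 / 6 = 32.1395
β = Cov / Var(R_m) = 18.1936 / 32.1395 = 0.5661

0.566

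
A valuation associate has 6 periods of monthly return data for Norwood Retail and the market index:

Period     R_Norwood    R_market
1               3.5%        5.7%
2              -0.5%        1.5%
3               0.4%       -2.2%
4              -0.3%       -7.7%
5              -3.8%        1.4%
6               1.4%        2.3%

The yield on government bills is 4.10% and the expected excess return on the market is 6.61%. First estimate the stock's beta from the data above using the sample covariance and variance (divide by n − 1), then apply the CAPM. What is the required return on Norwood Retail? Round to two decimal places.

5.25%

Mean R_i = (3.5 − 0.5 + 0.4 − 0.3 − 3.8 + 1.4) / 6 = 0.1167%
Mean R_m = (5.7 + 1.5 − 2.2 − 7.7 + 1.4 + 2.3) / 6 = 0.1667%
Σ(R_i − R̄_i)(R_m − R̄_m) = 18.4133  ⇒  Cov = 18.4133 / 5 = 3.6827
Σ(R_m − R̄_m)² = 105.9533  ⇒  Var(R_m) = 105.9533 / 5 = 21.1907
β = Cov / Var(R_m) = 3.6827 / 21.1907 = 0.1738
E(R) = R_f + β × MRP = 4.10% + 0.1738 × 6.61% = 5.25%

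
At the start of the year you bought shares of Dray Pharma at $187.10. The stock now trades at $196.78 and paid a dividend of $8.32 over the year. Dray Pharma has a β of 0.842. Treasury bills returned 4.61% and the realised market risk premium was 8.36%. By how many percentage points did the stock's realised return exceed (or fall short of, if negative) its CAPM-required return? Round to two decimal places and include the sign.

Realised HPR = (P1 + D1 − P0) / P0 = (196.78 + 8.32 − 187.10) / 187.10 = 18.00 / 187.10 = 9.6205%
CAPM required = R_f + β·MRP = 4.61% + 0.842 × 8.36% = 11.64912%
α = realised − required = 9.6205% − 11.64912% = -2.03%

-2.03%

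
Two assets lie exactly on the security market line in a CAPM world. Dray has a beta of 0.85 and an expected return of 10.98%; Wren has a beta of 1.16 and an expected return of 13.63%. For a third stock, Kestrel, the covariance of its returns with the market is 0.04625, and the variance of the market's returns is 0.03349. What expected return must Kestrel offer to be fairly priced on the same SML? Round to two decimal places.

15.52%

MRP = (13.63% − 10.98%) / (1.16 − 0.85) = 8.5484%
R_f = 10.98% − 0.85 × 8.5484% = 3.7139%
β_Kestrel = Cov / Var(R_m) = 0.04625 / 0.03349 = 1.3810
E(R_Kestrel) = R_f + β × MRP = 3.7139% + 1.3810 × 8.5484% = 15.52%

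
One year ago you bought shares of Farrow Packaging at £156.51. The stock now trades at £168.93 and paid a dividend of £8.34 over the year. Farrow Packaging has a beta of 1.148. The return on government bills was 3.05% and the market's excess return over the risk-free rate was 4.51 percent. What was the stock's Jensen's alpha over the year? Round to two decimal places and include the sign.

+5.04%

Realised HPR = (P1 + D1 − P0) / P0 = (168.93 + 8.34 − 156.51) / 156.51 = 20.76 / 156.51 = 13.2643%
CAPM required = R_f + β·MRP = 3.05% + 1.148 × 4.51% = 8.22748%
α = realised − required = 13.2643% − 8.22748% = +5.04%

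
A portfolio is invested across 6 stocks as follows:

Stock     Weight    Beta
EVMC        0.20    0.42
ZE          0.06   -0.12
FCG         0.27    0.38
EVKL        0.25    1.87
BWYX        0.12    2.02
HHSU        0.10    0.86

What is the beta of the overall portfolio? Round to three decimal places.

β_P = Σ w_i β_i = 0.20×0.42 + 0.06×-0.12 + 0.27×0.38 + 0.25×1.87 + 0.12×2.02 + 0.10×0.86 = 0.9753

0.975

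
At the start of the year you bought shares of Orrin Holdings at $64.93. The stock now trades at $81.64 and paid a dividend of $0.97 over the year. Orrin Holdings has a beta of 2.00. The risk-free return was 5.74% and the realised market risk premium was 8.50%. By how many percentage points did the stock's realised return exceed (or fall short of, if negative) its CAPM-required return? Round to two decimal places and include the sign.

+4.49%

Realised HPR = (P1 + D1 − P0) / P0 = (81.64 + 0.97 − 64.93) / 64.93 = 17.68 / 64.93 = 27.2293%
CAPM required = R_f + β·MRP = 5.74% + 2.00 × 8.50% = 22.7400%
α = realised − required = 27.2293% − 22.7400% = +4.49%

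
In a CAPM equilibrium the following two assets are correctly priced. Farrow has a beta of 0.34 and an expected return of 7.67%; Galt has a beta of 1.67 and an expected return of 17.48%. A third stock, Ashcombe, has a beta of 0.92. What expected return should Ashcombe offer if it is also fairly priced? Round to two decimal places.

MRP (SML slope) = (17.48% − 7.67%) / (1.67 − 0.34) = 9.81% / 1.33 = 7.3759%
R_f (intercept) = 7.67% − 0.34 × 7.3759% = 5.1622%
E(R_Ashcombe) = R_f + β × MRP = 5.1622% + 0.92 × 7.3759% = 11.95%

11.95%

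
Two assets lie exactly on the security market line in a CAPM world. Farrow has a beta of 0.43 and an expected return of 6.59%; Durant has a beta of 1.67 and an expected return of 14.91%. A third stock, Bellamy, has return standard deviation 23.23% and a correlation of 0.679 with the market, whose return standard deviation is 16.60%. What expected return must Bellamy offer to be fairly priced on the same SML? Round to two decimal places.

10.08%

MRP = (14.91% − 6.59%) / (1.67 − 0.43) = 6.7097%
R_f = 6.59% − 0.43 × 6.7097% = 3.7048%
β_Bellamy = ρ·σ_i/σ_m = 0.679 × 23.23 / 16.60 = 0.9502
E(R_Bellamy) = R_f + β × MRP = 3.7048% + 0.9502 × 6.7097% = 10.08%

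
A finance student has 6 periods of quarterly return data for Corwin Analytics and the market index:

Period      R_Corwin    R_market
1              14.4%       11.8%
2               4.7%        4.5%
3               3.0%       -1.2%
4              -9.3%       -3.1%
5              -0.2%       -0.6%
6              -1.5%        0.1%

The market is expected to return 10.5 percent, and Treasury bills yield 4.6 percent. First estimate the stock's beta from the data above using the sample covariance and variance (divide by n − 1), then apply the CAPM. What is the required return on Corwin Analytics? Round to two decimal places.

Mean R_i = (14.4 + 4.7 + 3.0 − 9.3 − 0.2 − 1.5) / 6 = 1.8500%
Mean R_m = (11.8 + 4.5 − 1.2 − 3.1 − 0.6 + 0.1) / 6 = 1.9167%
Σ(R_i − R̄_i)(R_m − R̄_m) = 194.9950  ⇒  Cov = 194.9950 / 5 = 38.9990
Σ(R_m − R̄_m)² = 148.8683  ⇒  Var(R_m) = 148.8683 / 5 = 29.7737
β = Cov / Var(R_m) = 38.9990 / 29.7737 = 1.3098
MRP = 10.5% − 4.6% = 5.90%
E(R) = R_f + β × MRP = 4.6% + 1.3098 × 5.9% = 12.33%

12.33%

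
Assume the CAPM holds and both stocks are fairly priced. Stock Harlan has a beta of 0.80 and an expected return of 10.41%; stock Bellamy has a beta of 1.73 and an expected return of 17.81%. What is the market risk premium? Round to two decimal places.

Both satisfy E(R) = R_f + β·MRP, so the slope of the SML is
MRP = (17.81% − 10.41%) / (1.73 − 0.80) = 7.40% / 0.93 = 7.9570%

7.96%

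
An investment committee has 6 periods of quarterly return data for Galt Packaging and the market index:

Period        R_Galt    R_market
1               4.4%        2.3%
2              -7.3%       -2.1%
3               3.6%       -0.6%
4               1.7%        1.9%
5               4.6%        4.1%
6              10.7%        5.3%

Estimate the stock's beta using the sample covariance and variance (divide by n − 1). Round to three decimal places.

1.804

Mean R_i = (4.4 − 7.3 + 3.6 + 1.7 + 4.6 + 10.7) / 6 = 2.9500%
Mean R_m = (2.3 − 2.1 − 0.6 + 1.9 + 4.1 + 5.3) / 6 = 1.8167%
Σ(R_i − R̄_i)(R_m − R̄_m) = 69.9350  ⇒  Cov = 69.9350 / 5 = 13.9870
Σ(R_m − R̄_m)² = 38.7683  ⇒  Var(R_m) = 38.7683 / 5 = 7.7537
β = Cov / Var(R_m) = 13.9870 / 7.7537 = 1.8039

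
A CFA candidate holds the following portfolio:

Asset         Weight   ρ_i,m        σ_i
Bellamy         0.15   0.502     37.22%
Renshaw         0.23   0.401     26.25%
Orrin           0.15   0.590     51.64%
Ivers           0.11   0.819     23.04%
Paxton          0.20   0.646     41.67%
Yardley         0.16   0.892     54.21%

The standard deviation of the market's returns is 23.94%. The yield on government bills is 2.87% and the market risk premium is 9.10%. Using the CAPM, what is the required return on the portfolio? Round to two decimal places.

β_Bellamy = 0.502 × 37.22% / 23.94% = 0.7805
β_Renshaw = 0.401 × 26.25% / 23.94% = 0.4397
β_Orrin = 0.590 × 51.64% / 23.94% = 1.2727
β_Ivers = 0.819 × 23.04% / 23.94% = 0.7882
β_Paxton = 0.646 × 41.67% / 23.94% = 1.1244
β_Yardley = 0.892 × 54.21% / 23.94% = 2.0199
β_P = Σ w_i β_i = 0.15×0.7805 + 0.23×0.4397 + 0.15×1.2727 + 0.11×0.7882 + 0.20×1.1244 + 0.16×2.0199 = 1.0439
E(R_P) = R_f + β_P × MRP = 2.87% + 1.0439 × 9.10% = 12.37%

12.37%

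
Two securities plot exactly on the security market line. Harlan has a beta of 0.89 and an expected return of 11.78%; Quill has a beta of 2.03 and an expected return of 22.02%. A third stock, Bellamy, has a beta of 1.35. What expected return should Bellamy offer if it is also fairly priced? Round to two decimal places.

15.91%

MRP (SML slope) = (22.02% − 11.78%) / (2.03 − 0.89) = 10.24% / 1.14 = 8.9825%
R_f (intercept) = 11.78% − 0.89 × 8.9825% = 3.7856%
E(R_Bellamy) = R_f + β × MRP = 3.7856% + 1.35 × 8.9825% = 15.91%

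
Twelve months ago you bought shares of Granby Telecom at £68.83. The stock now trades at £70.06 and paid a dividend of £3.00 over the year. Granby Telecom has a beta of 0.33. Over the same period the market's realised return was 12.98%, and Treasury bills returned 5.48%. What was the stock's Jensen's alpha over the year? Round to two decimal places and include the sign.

-1.81%

Realised HPR = (P1 + D1 − P0) / P0 = (70.06 + 3.00 − 68.83) / 68.83 = 4.23 / 68.83 = 6.1456%
MRP = 12.98% − 5.48% = 7.50%
CAPM required = R_f + β·MRP = 5.48% + 0.33 × 7.50% = 7.9550%
α = realised − required = 6.1456% − 7.9550% = -1.81%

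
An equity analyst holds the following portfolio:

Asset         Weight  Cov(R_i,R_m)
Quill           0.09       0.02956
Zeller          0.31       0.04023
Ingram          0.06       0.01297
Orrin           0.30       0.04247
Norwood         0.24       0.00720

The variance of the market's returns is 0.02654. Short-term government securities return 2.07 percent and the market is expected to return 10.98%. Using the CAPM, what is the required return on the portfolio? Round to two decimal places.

12.27%

β_Quill = 0.02956 / 0.02654 = 1.1138
β_Zeller = 0.04023 / 0.02654 = 1.5158
β_Ingram = 0.01297 / 0.02654 = 0.4887
β_Orrin = 0.04247 / 0.02654 = 1.6002
β_Norwood = 0.00720 / 0.02654 = 0.2713
β_P = Σ w_i β_i = 0.09×1.1138 + 0.31×1.5158 + 0.06×0.4887 + 0.30×1.6002 + 0.24×0.2713 = 1.1446
MRP = 10.98% − 2.07% = 8.91%
E(R_P) = R_f + β_P × MRP = 2.07% + 1.1446 × 8.91% = 12.27%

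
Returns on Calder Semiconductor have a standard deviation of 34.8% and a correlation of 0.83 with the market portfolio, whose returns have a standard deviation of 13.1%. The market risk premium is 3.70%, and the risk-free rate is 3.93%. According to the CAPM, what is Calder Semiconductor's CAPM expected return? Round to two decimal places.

12.09%

β = ρ × σ_i / σ_m = 0.83 × 34.8% / 13.1% = 2.2049
E(R) = 3.93% + 2.2049 × 3.70% = 12.09%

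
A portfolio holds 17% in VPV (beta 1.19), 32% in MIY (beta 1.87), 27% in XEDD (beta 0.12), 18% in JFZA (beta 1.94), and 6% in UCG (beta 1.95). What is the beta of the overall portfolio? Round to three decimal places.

1.299

β_P = Σ w_i β_i = 0.17×1.19 + 0.32×1.87 + 0.27×0.12 + 0.18×1.94 + 0.06×1.95 = 1.2993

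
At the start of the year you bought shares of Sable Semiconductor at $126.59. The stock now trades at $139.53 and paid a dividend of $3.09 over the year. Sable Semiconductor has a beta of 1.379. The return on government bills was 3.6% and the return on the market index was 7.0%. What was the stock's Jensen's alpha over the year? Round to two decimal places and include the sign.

Realised HPR = (P1 + D1 − P0) / P0 = (139.53 + 3.09 − 126.59) / 126.59 = 16.03 / 126.59 = 12.6629%
MRP = 7.0% − 3.6% = 3.40%
CAPM required = R_f + β·MRP = 3.6% + 1.379 × 3.4% = 8.2886%
α = realised − required = 12.6629% − 8.2886% = +4.37%

+4.37%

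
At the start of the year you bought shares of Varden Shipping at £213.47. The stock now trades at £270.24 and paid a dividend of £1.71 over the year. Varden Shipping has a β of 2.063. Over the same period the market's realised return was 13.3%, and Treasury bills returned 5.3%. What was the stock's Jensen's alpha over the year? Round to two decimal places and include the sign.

+5.59%

Realised HPR = (P1 + D1 − P0) / P0 = (270.24 + 1.71 − 213.47) / 213.47 = 58.48 / 213.47 = 27.3950%
MRP = 13.3% − 5.3% = 8.00%
CAPM required = R_f + β·MRP = 5.3% + 2.063 × 8.0% = 21.8040%
α = realised − required = 27.3950% − 21.8040% = +5.59%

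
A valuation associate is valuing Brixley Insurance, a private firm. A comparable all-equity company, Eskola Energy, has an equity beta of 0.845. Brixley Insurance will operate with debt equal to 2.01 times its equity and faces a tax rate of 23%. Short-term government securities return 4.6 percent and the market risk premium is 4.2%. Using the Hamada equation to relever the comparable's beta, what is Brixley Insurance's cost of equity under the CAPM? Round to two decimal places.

13.64%

β_L = β_U × [1 + (1 − t)(D/E)] = 0.845 × [1 + (1 − 0.23) × 2.01]
    = 0.845 × [1 + 0.77 × 2.01] = 0.845 × 2.5477 = 2.1528
E(R) = R_f + β_L × MRP = 4.6% + 2.1528 × 4.2% = 13.64%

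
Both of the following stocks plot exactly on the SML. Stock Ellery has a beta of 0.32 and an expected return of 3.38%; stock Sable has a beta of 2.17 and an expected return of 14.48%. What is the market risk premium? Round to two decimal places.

Both satisfy E(R) = R_f + β·MRP, so the slope of the SML is
MRP = (14.48% − 3.38%) / (2.17 − 0.32) = 11.10% / 1.85 = 6.0000%

6.00%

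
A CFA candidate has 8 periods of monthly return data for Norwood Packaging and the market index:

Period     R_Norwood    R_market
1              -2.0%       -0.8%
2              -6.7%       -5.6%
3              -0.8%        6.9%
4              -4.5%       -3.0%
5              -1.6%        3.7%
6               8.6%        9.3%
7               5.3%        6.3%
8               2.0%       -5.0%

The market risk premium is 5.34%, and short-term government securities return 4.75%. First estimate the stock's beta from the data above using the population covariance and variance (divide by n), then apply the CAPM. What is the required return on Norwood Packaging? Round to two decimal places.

8.01%

Mean R_i = (-2.0 − 6.7 − 0.8 − 4.5 − 1.6 + 8.6 + 5.3 + 2.0) / 8 = 0.0375%
Mean R_m = (-0.8 − 5.6 + 6.9 − 3.0 + 3.7 + 9.3 + 6.3 − 5.0) / 8 = 1.4750%
Σ(R_i − R̄_i)(R_m − R̄_m) = 144.1075  ⇒  Cov = 144.1075 / 8 = 18.0134
Σ(R_m − R̄_m)² = 236.0750  ⇒  Var(R_m) = 236.0750 / 8 = 29.5094
β = Cov / Var(R_m) = 18.0134 / 29.5094 = 0.6104
E(R) = R_f + β × MRP = 4.75% + 0.6104 × 5.34% = 8.01%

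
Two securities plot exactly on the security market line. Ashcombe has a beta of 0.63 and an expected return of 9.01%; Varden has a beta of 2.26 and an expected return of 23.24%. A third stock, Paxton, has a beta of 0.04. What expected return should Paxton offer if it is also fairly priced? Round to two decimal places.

MRP (SML slope) = (23.24% − 9.01%) / (2.26 − 0.63) = 14.23% / 1.63 = 8.7301%
R_f (intercept) = 9.01% − 0.63 × 8.7301% = 3.5100%
E(R_Paxton) = R_f + β × MRP = 3.5100% + 0.04 × 8.7301% = 3.86%

3.86%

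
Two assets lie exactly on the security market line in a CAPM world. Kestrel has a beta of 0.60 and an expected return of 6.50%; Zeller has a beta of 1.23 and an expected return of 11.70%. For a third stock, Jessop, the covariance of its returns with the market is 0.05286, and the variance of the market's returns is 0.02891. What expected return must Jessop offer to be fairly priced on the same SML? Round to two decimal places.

MRP = (11.70% − 6.50%) / (1.23 − 0.60) = 8.2540%
R_f = 6.50% − 0.60 × 8.2540% = 1.5476%
β_Jessop = Cov / Var(R_m) = 0.05286 / 0.02891 = 1.8284
E(R_Jessop) = R_f + β × MRP = 1.5476% + 1.8284 × 8.2540% = 16.64%

16.64%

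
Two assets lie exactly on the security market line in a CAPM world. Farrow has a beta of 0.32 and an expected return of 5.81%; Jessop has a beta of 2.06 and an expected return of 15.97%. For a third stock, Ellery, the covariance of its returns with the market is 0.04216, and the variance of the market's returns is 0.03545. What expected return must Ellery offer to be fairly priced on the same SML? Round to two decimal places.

10.89%

MRP = (15.97% − 5.81%) / (2.06 − 0.32) = 5.8391%
R_f = 5.81% − 0.32 × 5.8391% = 3.9415%
β_Ellery = Cov / Var(R_m) = 0.04216 / 0.03545 = 1.1893
E(R_Ellery) = R_f + β × MRP = 3.9415% + 1.1893 × 5.8391% = 10.89%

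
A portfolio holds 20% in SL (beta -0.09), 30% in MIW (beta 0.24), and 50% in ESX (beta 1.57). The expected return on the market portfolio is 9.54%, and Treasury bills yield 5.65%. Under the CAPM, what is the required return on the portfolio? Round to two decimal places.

β_P = Σ w_i β_i = 0.20×-0.09 + 0.30×0.24 + 0.50×1.57 = 0.8390
MRP = 9.54% − 5.65% = 3.89%
E(R_P) = R_f + β_P × MRP = 5.65% + 0.8390 × 3.89% = 8.91%

8.91%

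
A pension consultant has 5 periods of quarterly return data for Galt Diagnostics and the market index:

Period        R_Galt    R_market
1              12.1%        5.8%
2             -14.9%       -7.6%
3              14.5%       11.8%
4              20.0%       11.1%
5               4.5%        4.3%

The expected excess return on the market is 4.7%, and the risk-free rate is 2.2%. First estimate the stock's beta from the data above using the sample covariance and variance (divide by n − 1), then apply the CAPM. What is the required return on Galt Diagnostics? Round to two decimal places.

10.16%

Mean R_i = (12.1 − 14.9 + 14.5 + 20.0 + 4.5) / 5 = 7.2400%
Mean R_m = (5.8 − 7.6 + 11.8 + 11.1 + 4.3) / 5 = 5.0800%
Σ(R_i − R̄_i)(R_m − R̄_m) = 411.9740  ⇒  Cov = 411.9740 / 4 = 102.9935
Σ(R_m − R̄_m)² = 243.3080  ⇒  Var(R_m) = 243.3080 / 4 = 60.8270
β = Cov / Var(R_m) = 102.9935 / 60.8270 = 1.6932
E(R) = R_f + β × MRP = 2.2% + 1.6932 × 4.7% = 10.16%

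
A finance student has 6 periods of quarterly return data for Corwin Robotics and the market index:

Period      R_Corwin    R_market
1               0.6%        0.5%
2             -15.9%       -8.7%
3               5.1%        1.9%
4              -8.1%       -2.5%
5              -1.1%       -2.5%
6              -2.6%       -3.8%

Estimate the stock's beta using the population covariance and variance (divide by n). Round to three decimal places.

Mean R_i = (0.6 − 15.9 + 5.1 − 8.1 − 1.1 − 2.6) / 6 = -3.6667%
Mean R_m = (0.5 − 8.7 + 1.9 − 2.5 − 2.5 − 3.8) / 6 = -2.5167%
Σ(R_i − R̄_i)(R_m − R̄_m) = 125.8333  ⇒  Cov = 125.8333 / 6 = 20.9722
Σ(R_m − R̄_m)² = 68.4883  ⇒  Var(R_m) = 68.4883 / 6 = 11.4147
β = Cov / Var(R_m) = 20.9722 / 11.4147 = 1.8373

1.837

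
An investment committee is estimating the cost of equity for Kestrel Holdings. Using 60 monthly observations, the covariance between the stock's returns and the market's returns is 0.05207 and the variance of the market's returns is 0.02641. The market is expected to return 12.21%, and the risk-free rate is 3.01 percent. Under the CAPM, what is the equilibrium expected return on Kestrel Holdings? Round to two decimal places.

β = Cov(R_i, R_m) / Var(R_m) = 0.05207 / 0.02641 = 1.9716
MRP = 12.21% − 3.01% = 9.20%
E(R) = R_f + β × MRP = 3.01% + 1.9716 × 9.20% = 21.15%

21.15%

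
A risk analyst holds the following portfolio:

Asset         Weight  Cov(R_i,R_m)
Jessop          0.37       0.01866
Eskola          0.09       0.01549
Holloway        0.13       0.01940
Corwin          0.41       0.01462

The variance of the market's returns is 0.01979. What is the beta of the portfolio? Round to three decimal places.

β_Jessop = 0.01866 / 0.01979 = 0.9429
β_Eskola = 0.01549 / 0.01979 = 0.7827
β_Holloway = 0.01940 / 0.01979 = 0.9803
β_Corwin = 0.01462 / 0.01979 = 0.7388
β_P = Σ w_i β_i = 0.37×0.9429 + 0.09×0.7827 + 0.13×0.9803 + 0.41×0.7388 = 0.8497

0.850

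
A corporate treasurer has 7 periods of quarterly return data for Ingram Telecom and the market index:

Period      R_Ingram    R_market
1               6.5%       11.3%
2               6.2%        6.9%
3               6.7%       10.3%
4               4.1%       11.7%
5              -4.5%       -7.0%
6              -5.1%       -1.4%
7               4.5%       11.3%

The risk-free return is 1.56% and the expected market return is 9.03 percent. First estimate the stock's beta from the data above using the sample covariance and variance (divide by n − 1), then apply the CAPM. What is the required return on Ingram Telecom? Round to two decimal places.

Mean R_i = (6.5 + 6.2 + 6.7 + 4.1 − 4.5 − 5.1 + 4.5) / 7 = 2.6286%
Mean R_m = (11.3 + 6.9 + 10.3 + 11.7 − 7.0 − 1.4 + 11.3) / 7 = 6.1571%
Σ(R_i − R̄_i)(R_m − R̄_m) = 209.4086  ⇒  Cov = 209.4086 / 6 = 34.9014
Σ(R_m − R̄_m)² = 331.5571  ⇒  Var(R_m) = 331.5571 / 6 = 55.2595
β = Cov / Var(R_m) = 34.9014 / 55.2595 = 0.6316
MRP = 9.03% − 1.56% = 7.47%
E(R) = R_f + β × MRP = 1.56% + 0.6316 × 7.47% = 6.28%

6.28%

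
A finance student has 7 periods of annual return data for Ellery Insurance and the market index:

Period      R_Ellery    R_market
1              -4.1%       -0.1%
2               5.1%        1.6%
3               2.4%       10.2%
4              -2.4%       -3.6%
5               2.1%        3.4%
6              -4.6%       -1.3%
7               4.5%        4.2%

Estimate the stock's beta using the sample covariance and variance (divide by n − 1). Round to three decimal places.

Mean R_i = (-4.1 + 5.1 + 2.4 − 2.4 + 2.1 − 4.6 + 4.5) / 7 = 0.4286%
Mean R_m = (-0.1 + 1.6 + 10.2 − 3.6 + 3.4 − 1.3 + 4.2) / 7 = 2.0571%
Σ(R_i − R̄_i)(R_m − R̄_m) = 67.5386  ⇒  Cov = 67.5386 / 6 = 11.2564
Σ(R_m − R̄_m)² = 120.8371  ⇒  Var(R_m) = 120.8371 / 6 = 20.1395
β = Cov / Var(R_m) = 11.2564 / 20.1395 = 0.5589

0.559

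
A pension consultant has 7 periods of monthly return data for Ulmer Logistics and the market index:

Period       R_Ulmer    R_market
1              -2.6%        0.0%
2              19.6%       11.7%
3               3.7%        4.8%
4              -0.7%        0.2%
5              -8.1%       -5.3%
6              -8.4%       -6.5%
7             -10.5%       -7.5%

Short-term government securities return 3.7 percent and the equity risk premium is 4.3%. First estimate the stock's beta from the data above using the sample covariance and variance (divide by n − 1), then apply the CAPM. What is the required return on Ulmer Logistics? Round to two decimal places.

Mean R_i = (-2.6 + 19.6 + 3.7 − 0.7 − 8.1 − 8.4 − 10.5) / 7 = -1.0000%
Mean R_m = (0.0 + 11.7 + 4.8 + 0.2 − 5.3 − 6.5 − 7.5) / 7 = -0.3714%
Σ(R_i − R̄_i)(R_m − R̄_m) = 420.6200  ⇒  Cov = 420.6200 / 6 = 70.1033
Σ(R_m − R̄_m)² = 285.5943  ⇒  Var(R_m) = 285.5943 / 6 = 47.5991
β = Cov / Var(R_m) = 70.1033 / 47.5991 = 1.4728
E(R) = R_f + β × MRP = 3.7% + 1.4728 × 4.3% = 10.03%

10.03%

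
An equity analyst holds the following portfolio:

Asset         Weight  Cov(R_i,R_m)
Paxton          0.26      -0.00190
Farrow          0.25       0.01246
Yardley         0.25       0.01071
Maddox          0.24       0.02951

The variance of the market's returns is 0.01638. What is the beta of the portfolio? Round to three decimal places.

0.756

β_Paxton = -0.00190 / 0.01638 = -0.1160
β_Farrow = 0.01246 / 0.01638 = 0.7607
β_Yardley = 0.01071 / 0.01638 = 0.6538
β_Maddox = 0.02951 / 0.01638 = 1.8016
β_P = Σ w_i β_i = 0.26×-0.1160 + 0.25×0.7607 + 0.25×0.6538 + 0.24×1.8016 = 0.7558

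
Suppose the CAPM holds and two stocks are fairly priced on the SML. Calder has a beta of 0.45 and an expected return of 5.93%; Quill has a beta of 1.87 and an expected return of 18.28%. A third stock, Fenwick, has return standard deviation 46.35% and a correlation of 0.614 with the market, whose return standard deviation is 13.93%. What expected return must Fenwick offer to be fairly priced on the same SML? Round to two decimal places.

MRP = (18.28% − 5.93%) / (1.87 − 0.45) = 8.6972%
R_f = 5.93% − 0.45 × 8.6972% = 2.0163%
β_Fenwick = ρ·σ_i/σ_m = 0.614 × 46.35 / 13.93 = 2.0430
E(R_Fenwick) = R_f + β × MRP = 2.0163% + 2.0430 × 8.6972% = 19.78%

19.78%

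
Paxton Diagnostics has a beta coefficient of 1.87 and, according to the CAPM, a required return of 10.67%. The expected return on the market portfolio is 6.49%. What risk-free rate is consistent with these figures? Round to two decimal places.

E(R) = R_f + β(E(R_m) − R_f) = R_f(1 − β) + β·E(R_m)
10.67% = R_f × (1 − 1.87) + 1.87 × 6.49%
10.67% = R_f × -0.87 + 12.1363%
R_f = (10.67% − 12.1363%) / -0.87 = 1.69%

1.69%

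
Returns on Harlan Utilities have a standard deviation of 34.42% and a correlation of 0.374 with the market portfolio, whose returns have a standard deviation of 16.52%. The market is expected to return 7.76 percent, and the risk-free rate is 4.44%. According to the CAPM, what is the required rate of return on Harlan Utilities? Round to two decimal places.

7.03%

β = ρ × σ_i / σ_m = 0.374 × 34.42% / 16.52% = 0.7792
MRP = 7.76% − 4.44% = 3.32%
E(R) = 4.44% + 0.7792 × 3.32% = 7.03%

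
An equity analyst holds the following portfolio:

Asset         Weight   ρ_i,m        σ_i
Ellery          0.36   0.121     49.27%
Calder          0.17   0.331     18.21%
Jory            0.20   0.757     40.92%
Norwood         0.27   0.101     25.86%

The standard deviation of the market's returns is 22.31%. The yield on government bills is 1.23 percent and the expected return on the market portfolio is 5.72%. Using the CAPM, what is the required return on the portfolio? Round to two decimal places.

β_Ellery = 0.121 × 49.27% / 22.31% = 0.2672
β_Calder = 0.331 × 18.21% / 22.31% = 0.2702
β_Jory = 0.757 × 40.92% / 22.31% = 1.3885
β_Norwood = 0.101 × 25.86% / 22.31% = 0.1171
β_P = Σ w_i β_i = 0.36×0.2672 + 0.17×0.2702 + 0.20×1.3885 + 0.27×0.1171 = 0.4514
MRP = 5.72% − 1.23% = 4.49%
E(R_P) = R_f + β_P × MRP = 1.23% + 0.4514 × 4.49% = 3.26%

3.26%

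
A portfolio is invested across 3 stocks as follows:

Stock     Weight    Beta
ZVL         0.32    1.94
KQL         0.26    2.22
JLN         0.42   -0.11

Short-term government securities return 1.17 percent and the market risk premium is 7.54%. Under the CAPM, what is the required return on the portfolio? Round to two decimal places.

9.85%

β_P = Σ w_i β_i = 0.32×1.94 + 0.26×2.22 + 0.42×-0.11 = 1.1518
E(R_P) = R_f + β_P × MRP = 1.17% + 1.1518 × 7.54% = 9.85%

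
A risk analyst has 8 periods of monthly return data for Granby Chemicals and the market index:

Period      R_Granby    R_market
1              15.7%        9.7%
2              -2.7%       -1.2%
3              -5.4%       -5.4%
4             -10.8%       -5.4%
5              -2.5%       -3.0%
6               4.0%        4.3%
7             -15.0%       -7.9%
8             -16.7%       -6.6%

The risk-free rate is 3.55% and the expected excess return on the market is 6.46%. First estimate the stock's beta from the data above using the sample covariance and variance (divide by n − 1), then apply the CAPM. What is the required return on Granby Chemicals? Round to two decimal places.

Mean R_i = (15.7 − 2.7 − 5.4 − 10.8 − 2.5 + 4.0 − 15.0 − 16.7) / 8 = -4.1750%
Mean R_m = (9.7 − 1.2 − 5.4 − 5.4 − 3.0 + 4.3 − 7.9 − 6.6) / 8 = -1.9375%
Σ(R_i − R̄_i)(R_m − R̄_m) = 431.7175  ⇒  Cov = 431.7175 / 7 = 61.6739
Σ(R_m − R̄_m)² = 257.2788  ⇒  Var(R_m) = 257.2788 / 7 = 36.7541
β = Cov / Var(R_m) = 61.6739 / 36.7541 = 1.6780
E(R) = R_f + β × MRP = 3.55% + 1.6780 × 6.46% = 14.39%

14.39%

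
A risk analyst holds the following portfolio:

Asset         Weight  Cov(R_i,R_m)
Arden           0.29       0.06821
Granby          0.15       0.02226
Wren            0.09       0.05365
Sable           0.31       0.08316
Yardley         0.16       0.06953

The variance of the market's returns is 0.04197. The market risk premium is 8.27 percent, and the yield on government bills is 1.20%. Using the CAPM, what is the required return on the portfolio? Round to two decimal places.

13.98%

β_Arden = 0.06821 / 0.04197 = 1.6252
β_Granby = 0.02226 / 0.04197 = 0.5304
β_Wren = 0.05365 / 0.04197 = 1.2783
β_Sable = 0.08316 / 0.04197 = 1.9814
β_Yardley = 0.06953 / 0.04197 = 1.6567
β_P = Σ w_i β_i = 0.29×1.6252 + 0.15×0.5304 + 0.09×1.2783 + 0.31×1.9814 + 0.16×1.6567 = 1.5452
E(R_P) = R_f + β_P × MRP = 1.20% + 1.5452 × 8.27% = 13.98%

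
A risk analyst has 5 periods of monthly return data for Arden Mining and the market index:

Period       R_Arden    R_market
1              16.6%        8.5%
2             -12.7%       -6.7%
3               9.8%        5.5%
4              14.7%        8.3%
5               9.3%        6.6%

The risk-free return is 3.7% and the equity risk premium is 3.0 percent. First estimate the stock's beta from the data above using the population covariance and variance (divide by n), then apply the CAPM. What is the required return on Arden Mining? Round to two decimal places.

Mean R_i = (16.6 − 12.7 + 9.8 + 14.7 + 9.3) / 5 = 7.5400%
Mean R_m = (8.5 − 6.7 + 5.5 + 8.3 + 6.6) / 5 = 4.4400%
Σ(R_i − R̄_i)(R_m − R̄_m) = 296.0920  ⇒  Cov = 296.0920 / 5 = 59.2184
Σ(R_m − R̄_m)² = 161.2720  ⇒  Var(R_m) = 161.2720 / 5 = 32.2544
β = Cov / Var(R_m) = 59.2184 / 32.2544 = 1.8360
E(R) = R_f + β × MRP = 3.7% + 1.8360 × 3.0% = 9.21%

9.21%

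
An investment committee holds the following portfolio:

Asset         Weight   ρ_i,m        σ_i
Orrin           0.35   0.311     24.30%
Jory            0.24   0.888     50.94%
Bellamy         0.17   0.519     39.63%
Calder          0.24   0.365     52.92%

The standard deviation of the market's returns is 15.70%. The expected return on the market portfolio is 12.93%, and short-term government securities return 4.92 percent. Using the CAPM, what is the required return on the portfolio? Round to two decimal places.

15.96%

β_Orrin = 0.311 × 24.30% / 15.70% = 0.4814
β_Jory = 0.888 × 50.94% / 15.70% = 2.8812
β_Bellamy = 0.519 × 39.63% / 15.70% = 1.3101
β_Calder = 0.365 × 52.92% / 15.70% = 1.2303
β_P = Σ w_i β_i = 0.35×0.4814 + 0.24×2.8812 + 0.17×1.3101 + 0.24×1.2303 = 1.3780
MRP = 12.93% − 4.92% = 8.01%
E(R_P) = R_f + β_P × MRP = 4.92% + 1.3780 × 8.01% = 15.96%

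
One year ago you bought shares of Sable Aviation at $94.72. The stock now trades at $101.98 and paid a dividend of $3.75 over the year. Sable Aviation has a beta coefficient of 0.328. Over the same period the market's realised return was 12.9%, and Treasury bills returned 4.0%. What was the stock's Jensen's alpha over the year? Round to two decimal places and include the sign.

+4.70%

Realised HPR = (P1 + D1 − P0) / P0 = (101.98 + 3.75 − 94.72) / 94.72 = 11.01 / 94.72 = 11.6237%
MRP = 12.9% − 4.0% = 8.90%
CAPM required = R_f + β·MRP = 4.0% + 0.328 × 8.9% = 6.9192%
α = realised − required = 11.6237% − 6.9192% = +4.70%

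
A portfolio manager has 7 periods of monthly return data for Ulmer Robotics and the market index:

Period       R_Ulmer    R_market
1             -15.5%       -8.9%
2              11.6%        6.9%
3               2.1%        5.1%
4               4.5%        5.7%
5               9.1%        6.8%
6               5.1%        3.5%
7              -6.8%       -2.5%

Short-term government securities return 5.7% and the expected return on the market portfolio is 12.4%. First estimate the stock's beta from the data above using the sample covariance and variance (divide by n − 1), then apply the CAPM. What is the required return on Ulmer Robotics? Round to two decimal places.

Mean R_i = (-15.5 + 11.6 + 2.1 + 4.5 + 9.1 + 5.1 − 6.8) / 7 = 1.4429%
Mean R_m = (-8.9 + 6.9 + 5.1 + 5.7 + 6.8 + 3.5 − 2.5) / 7 = 2.3714%
Σ(R_i − R̄_i)(R_m − R̄_m) = 327.1286  ⇒  Cov = 327.1286 / 6 = 54.5214
Σ(R_m − R̄_m)² = 210.6943  ⇒  Var(R_m) = 210.6943 / 6 = 35.1157
β = Cov / Var(R_m) = 54.5214 / 35.1157 = 1.5526
MRP = 12.4% − 5.7% = 6.70%
E(R) = R_f + β × MRP = 5.7% + 1.5526 × 6.7% = 16.10%

16.10%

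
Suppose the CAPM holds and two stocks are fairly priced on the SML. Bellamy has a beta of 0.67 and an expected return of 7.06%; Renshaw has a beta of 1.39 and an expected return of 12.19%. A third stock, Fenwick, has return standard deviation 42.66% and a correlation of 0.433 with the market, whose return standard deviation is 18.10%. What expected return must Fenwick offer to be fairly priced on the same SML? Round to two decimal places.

9.56%

MRP = (12.19% − 7.06%) / (1.39 − 0.67) = 7.1250%
R_f = 7.06% − 0.67 × 7.1250% = 2.2863%
β_Fenwick = ρ·σ_i/σ_m = 0.433 × 42.66 / 18.10 = 1.0205
E(R_Fenwick) = R_f + β × MRP = 2.2863% + 1.0205 × 7.1250% = 9.56%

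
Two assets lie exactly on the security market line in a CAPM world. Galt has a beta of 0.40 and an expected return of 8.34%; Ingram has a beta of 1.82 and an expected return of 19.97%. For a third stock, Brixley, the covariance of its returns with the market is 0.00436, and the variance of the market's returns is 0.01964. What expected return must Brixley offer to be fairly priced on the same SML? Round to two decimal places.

6.88%

MRP = (19.97% − 8.34%) / (1.82 − 0.40) = 8.1901%
R_f = 8.34% − 0.40 × 8.1901% = 5.0640%
β_Brixley = Cov / Var(R_m) = 0.00436 / 0.01964 = 0.2220
E(R_Brixley) = R_f + β × MRP = 5.0640% + 0.2220 × 8.1901% = 6.88%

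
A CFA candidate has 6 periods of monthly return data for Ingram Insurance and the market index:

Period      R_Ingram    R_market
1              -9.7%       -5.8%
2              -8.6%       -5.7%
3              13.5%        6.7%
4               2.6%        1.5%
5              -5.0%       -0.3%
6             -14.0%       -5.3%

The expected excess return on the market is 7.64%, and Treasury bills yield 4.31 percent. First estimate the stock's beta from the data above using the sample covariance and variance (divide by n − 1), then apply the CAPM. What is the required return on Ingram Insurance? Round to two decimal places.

18.84%

Mean R_i = (-9.7 − 8.6 + 13.5 + 2.6 − 5.0 − 14.0) / 6 = -3.5333%
Mean R_m = (-5.8 − 5.7 + 6.7 + 1.5 − 0.3 − 5.3) / 6 = -1.4833%
Σ(R_i − R̄_i)(R_m − R̄_m) = 243.8833  ⇒  Cov = 243.8833 / 5 = 48.7767
Σ(R_m − R̄_m)² = 128.2483  ⇒  Var(R_m) = 128.2483 / 5 = 25.6497
β = Cov / Var(R_m) = 48.7767 / 25.6497 = 1.9016
E(R) = R_f + β × MRP = 4.31% + 1.9016 × 7.64% = 18.84%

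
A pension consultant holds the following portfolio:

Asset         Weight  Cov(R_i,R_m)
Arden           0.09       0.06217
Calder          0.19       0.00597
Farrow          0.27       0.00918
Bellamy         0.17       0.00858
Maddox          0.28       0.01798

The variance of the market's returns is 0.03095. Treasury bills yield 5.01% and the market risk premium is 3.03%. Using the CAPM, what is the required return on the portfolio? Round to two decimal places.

6.55%

β_Arden = 0.06217 / 0.03095 = 2.0087
β_Calder = 0.00597 / 0.03095 = 0.1929
β_Farrow = 0.00918 / 0.03095 = 0.2966
β_Bellamy = 0.00858 / 0.03095 = 0.2772
β_Maddox = 0.01798 / 0.03095 = 0.5809
β_P = Σ w_i β_i = 0.09×2.0087 + 0.19×0.1929 + 0.27×0.2966 + 0.17×0.2772 + 0.28×0.5809 = 0.5073
E(R_P) = R_f + β_P × MRP = 5.01% + 0.5073 × 3.03% = 6.55%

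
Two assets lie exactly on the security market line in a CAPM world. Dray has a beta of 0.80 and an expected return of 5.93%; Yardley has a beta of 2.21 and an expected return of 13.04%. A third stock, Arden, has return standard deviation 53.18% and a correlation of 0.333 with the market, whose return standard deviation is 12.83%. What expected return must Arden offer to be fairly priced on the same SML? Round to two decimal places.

MRP = (13.04% − 5.93%) / (2.21 − 0.80) = 5.0426%
R_f = 5.93% − 0.80 × 5.0426% = 1.8959%
β_Arden = ρ·σ_i/σ_m = 0.333 × 53.18 / 12.83 = 1.3803
E(R_Arden) = R_f + β × MRP = 1.8959% + 1.3803 × 5.0426% = 8.86%

8.86%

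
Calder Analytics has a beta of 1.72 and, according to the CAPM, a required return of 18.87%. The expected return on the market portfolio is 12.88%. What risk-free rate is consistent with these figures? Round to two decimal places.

E(R) = R_f + β(E(R_m) − R_f) = R_f(1 − β) + β·E(R_m)
18.87% = R_f × (1 − 1.72) + 1.72 × 12.88%
18.87% = R_f × -0.72 + 22.1536%
R_f = (18.87% − 22.1536%) / -0.72 = 4.56%

4.56%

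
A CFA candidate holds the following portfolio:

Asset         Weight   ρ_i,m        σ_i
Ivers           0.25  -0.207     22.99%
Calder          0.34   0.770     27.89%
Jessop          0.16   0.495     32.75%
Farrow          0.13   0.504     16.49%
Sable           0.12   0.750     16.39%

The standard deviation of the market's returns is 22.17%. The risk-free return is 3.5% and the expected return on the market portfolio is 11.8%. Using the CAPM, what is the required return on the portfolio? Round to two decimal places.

β_Ivers = -0.207 × 22.99% / 22.17% = -0.2147
β_Calder = 0.770 × 27.89% / 22.17% = 0.9687
β_Jessop = 0.495 × 32.75% / 22.17% = 0.7312
β_Farrow = 0.504 × 16.49% / 22.17% = 0.3749
β_Sable = 0.750 × 16.39% / 22.17% = 0.5545
β_P = Σ w_i β_i = 0.25×-0.2147 + 0.34×0.9687 + 0.16×0.7312 + 0.13×0.3749 + 0.12×0.5545 = 0.5080
MRP = 11.8% − 3.5% = 8.30%
E(R_P) = R_f + β_P × MRP = 3.5% + 0.5080 × 8.3% = 7.72%

7.72%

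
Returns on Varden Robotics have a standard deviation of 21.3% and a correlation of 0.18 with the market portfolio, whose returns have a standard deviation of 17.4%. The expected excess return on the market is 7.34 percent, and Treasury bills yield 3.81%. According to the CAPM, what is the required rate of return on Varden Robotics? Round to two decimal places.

5.43%

β = ρ × σ_i / σ_m = 0.18 × 21.3% / 17.4% = 0.2203
E(R) = 3.81% + 0.2203 × 7.34% = 5.43%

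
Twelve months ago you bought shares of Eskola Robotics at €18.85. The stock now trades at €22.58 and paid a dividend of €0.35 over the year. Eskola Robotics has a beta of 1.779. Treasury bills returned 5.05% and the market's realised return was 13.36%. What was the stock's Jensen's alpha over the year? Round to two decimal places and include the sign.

+1.81%

Realised HPR = (P1 + D1 − P0) / P0 = (22.58 + 0.35 − 18.85) / 18.85 = 4.08 / 18.85 = 21.6446%
MRP = 13.36% − 5.05% = 8.31%
CAPM required = R_f + β·MRP = 5.05% + 1.779 × 8.31% = 19.83349%
α = realised − required = 21.6446% − 19.83349% = +1.81%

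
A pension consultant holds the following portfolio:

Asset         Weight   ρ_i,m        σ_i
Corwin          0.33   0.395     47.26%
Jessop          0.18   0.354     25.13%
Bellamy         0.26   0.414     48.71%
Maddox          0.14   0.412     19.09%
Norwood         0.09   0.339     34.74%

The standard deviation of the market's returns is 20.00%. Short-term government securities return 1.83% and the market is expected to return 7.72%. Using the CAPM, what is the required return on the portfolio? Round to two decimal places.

6.30%

β_Corwin = 0.395 × 47.26% / 20.00% = 0.9334
β_Jessop = 0.354 × 25.13% / 20.00% = 0.4448
β_Bellamy = 0.414 × 48.71% / 20.00% = 1.0083
β_Maddox = 0.412 × 19.09% / 20.00% = 0.3933
β_Norwood = 0.339 × 34.74% / 20.00% = 0.5888
β_P = Σ w_i β_i = 0.33×0.9334 + 0.18×0.4448 + 0.26×1.0083 + 0.14×0.3933 + 0.09×0.5888 = 0.7583
MRP = 7.72% − 1.83% = 5.89%
E(R_P) = R_f + β_P × MRP = 1.83% + 0.7583 × 5.89% = 6.30%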